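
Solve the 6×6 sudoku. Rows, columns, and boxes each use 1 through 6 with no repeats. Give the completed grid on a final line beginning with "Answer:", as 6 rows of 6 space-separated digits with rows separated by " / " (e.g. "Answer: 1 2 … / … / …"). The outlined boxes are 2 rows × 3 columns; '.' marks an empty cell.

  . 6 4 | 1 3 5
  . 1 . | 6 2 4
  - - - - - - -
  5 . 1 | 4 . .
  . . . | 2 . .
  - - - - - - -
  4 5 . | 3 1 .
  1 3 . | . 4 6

Step 1. [r4c1∈{3,6}] across col 1, 6 lands solely at r4c1, so r4c1=6.
Step 2. [r4c3∈{3}] r4c3 has the single candidate 3, so r4c3=3.
Step 3. [r5c3∈{2,6}] r5c3 is the only open cell in row 5 admitting 6 ⇒ r5c3=6.
Step 4. [r4c6∈{1}] r4c6 is down to just 1. So r4c6=1.
Step 5. [r4c2∈{4}] r4c2 is down to just 4. So r4c2=4.
Step 6. [r4c5∈{5}] r4c5 is down to just 5, so r4c5=5.
Step 7. [r3c2∈{2}] r3c2 has the single candidate 2 ⇒ r3c2=2.
Step 8. [r6c3∈{2}] r6c3 has the single candidate 2. So r6c3=2.
Step 9. [r5c6∈{2}] only 2 remains possible at r5c6 ⇒ r5c6=2.
Step 10. [r2c1∈{3}] r2c1's peers cover all but 3, so r2c1=3.
Step 11. [r3c6∈{3}] r3c6 has the single candidate 3. So r3c6=3.
Step 12. [r3c5∈{6}] nothing but 6 survives at r3c5. So r3c5=6.
Step 13. [r6c4∈{5}] nothing but 5 survives at r6c4, so r6c4=5.
Step 14. [r2c3∈{5}] nothing but 5 survives at r2c3 ⇒ r2c3=5.
Step 15. [r1c1∈{2}] r1c1's peers cover all but 2. So r1c1=2.

Answer: 2 6 4 1 3 5 / 3 1 5 6 2 4 / 5 2 1 4 6 3 / 6 4 3 2 5 1 / 4 5 6 3 1 2 / 1 3 2 5 4 6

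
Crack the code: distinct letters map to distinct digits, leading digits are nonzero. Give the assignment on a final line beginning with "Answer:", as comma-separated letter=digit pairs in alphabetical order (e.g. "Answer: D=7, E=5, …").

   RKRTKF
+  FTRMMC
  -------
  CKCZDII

Step 1. [col 1: F + C ≡ I (mod 10)] C=1 is one option consistent with column 1 (F + C ≡ I (mod 10), carry-in 0) — take it ⇒ C=1.
Step 2. [col 1: F + C ≡ I (mod 10)] no forcing yet in column 1 (carry-in 0); F=4 is free and consistent — try it ⇒ F=4.
Step 3. [col 1: F + C ≡ I (mod 10)] in column 1 we have F+C≡I with carry-in 0; given F=4, C=1 and digits 1,4 already taken and all letters distinct, that pins I to 5 ⇒ I=5.
Step 4. [col 2: K + M ≡ I (mod 10)] several values work for M in column 2 (K + M ≡ I (mod 10), carry-in 0); try M=2, so M=2.
Step 5. [col 2: K + M ≡ I (mod 10)] from column 2 (M=2, I=5, carry-in 0, digits 1,2,4,5 already taken and all letters distinct): K must equal 3, so K=3.
Step 6. [col 3: T + M ≡ D (mod 10)] no forcing yet in column 3 (carry-in 0); T=7 is free and consistent — try it ⇒ T=7.
Step 7. [col 3: T + M ≡ D (mod 10)] column 3 reads T+M+carry(0)=D with T=7, M=2; with digits 1,2,3,4,5,7 already taken and all letters distinct, the only value for D is 9 ⇒ D=9.
Step 8. [col 4: R + R ≡ Z (mod 10)] in column 4 we have R+R≡Z with carry-in 0; given nothing yet and digits 1,2,3,4,5,7,9 already taken and all letters distinct, that pins Z to 6 ⇒ Z=6.
Step 9. [col 4: R + R ≡ Z (mod 10)] column 4: given Z=6, carry-in 0, and digits 1,2,3,4,5,6,7,9 already taken and all letters distinct, R+R≡Z (mod 10) forces R=8 ⇒ R=8.

Answer: C=1, D=9, F=4, I=5, K=3, M=2, R=8, T=7, Z=6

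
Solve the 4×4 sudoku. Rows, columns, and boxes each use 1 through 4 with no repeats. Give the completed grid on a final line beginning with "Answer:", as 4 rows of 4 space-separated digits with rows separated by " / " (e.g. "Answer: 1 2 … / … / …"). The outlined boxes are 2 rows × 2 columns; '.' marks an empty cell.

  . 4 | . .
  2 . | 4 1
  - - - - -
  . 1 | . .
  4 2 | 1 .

Step 1. [r4c4∈{3}] only 3 remains possible at r4c4, so r4c4=3.
Step 2. [r1c3∈{2,3}] in col 3, 3 fits only at r1c3. So r1c3=3.
Step 3. [r3c3∈{2}] nothing but 2 survives at r3c3 ⇒ r3c3=2.
Step 4. [r1c4∈{2}] r1c4's peers cover all but 2 ⇒ r1c4=2.
Step 5. [r3c4∈{4}] nothing but 4 survives at r3c4 ⇒ r3c4=4.
Step 6. [r2c2∈{3}] r2c2 has the single candidate 3, so r2c2=3.
Step 7. [r1c1∈{1}] only 1 remains possible at r1c1, so r1c1=1.
Step 8. [r3c1∈{3}] only 3 remains possible at r3c1 ⇒ r3c1=3.

Answer: 1 4 3 2 / 2 3 4 1 / 3 1 2 4 / 4 2 1 3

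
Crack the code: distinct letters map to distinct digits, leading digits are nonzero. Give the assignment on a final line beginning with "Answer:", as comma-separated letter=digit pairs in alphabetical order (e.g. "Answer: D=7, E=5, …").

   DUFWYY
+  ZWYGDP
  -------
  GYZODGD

Step 1. [col 1: Y + P ≡ D (mod 10)] column 1 (Y + P ≡ D (mod 10), carry-in 0) doesn't pin P yet; pick P=5 and continue, so P=5.
Step 2. [col 1: Y + P ≡ D (mod 10)] Y=3 is one option consistent with column 1 (Y + P ≡ D (mod 10), carry-in 0) — take it, so Y=3.
Step 3. [col 1: Y + P ≡ D (mod 10)] column 1: given Y=3, P=5, carry-in 0, and digits 3,5 already taken and all letters distinct, Y+P≡D (mod 10) forces D=8. So D=8.
Step 4. [col 2: Y + D ≡ G (mod 10)] from column 2 (Y=3, D=8, carry-in 0, digits 3,5,8 already taken and all letters distinct): G must equal 1 ⇒ G=1.
Step 5. [col 3: W + G ≡ D (mod 10)] column 3 reads W+G+carry(1)=D with G=1, D=8; with digits 1,3,5,8 already taken and all letters distinct, the only value for W is 6 ⇒ W=6.
Step 6. [col 4: F + Y ≡ O (mod 10)] O=2 is one option consistent with column 4 (F + Y ≡ O (mod 10), carry-in 0) — take it, so O=2.
Step 7. [col 4: F + Y ≡ O (mod 10)] from column 4 (Y=3, O=2, carry-in 0, digits 1,2,3,5,6,8 already taken and all letters distinct): F must equal 9. So F=9.
Step 8. [col 5: U + W ≡ Z (mod 10)] column 5 (U + W ≡ Z (mod 10), carry-in 1) doesn't pin Z yet; pick Z=4 and continue ⇒ Z=4.
Step 9. [col 5: U + W ≡ Z (mod 10)] from column 5 (W=6, Z=4, carry-in 1, digits 1,2,3,4,5,6,8,9 already taken and all letters distinct): U must equal 7. So U=7.

Answer: D=8, F=9, G=1, O=2, P=5, U=7, W=6, Y=3, Z=4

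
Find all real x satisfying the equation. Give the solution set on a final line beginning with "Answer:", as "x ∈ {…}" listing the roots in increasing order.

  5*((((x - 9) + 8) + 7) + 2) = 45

Step 1. [5*((((x - 9) + 8) + 7) + 2) = 45] 5·(inner) — divide through by 5. So div: (((x - 9) + 8) + 7) + 2 = 9.
Step 2. [(((x - 9) + 8) + 7) + 2 = 9] +2 is outermost — subtract 2 both sides. So sub: ((x - 9) + 8) + 7 = 7.
Step 3. [((x - 9) + 8) + 7 = 7] the outer +7 inverts by subtracting 7. So sub: (x - 9) + 8 = 0.
Step 4. [(x - 9) + 8 = 0] the outer +8 inverts by subtracting 8 ⇒ sub: x - 9 = -8.
Step 5. [x - 9 = -8] the outer -9 inverts by adding 9 ⇒ sub: x = 1.

Answer: x ∈ {1}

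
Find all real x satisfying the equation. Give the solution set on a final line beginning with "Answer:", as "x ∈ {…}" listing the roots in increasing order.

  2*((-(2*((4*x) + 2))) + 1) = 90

Step 1. [2*((-(2*((4*x) + 2))) + 1) = 90] divide by the outer 2. So div: (-(2*((4*x) + 2))) + 1 = 45.
Step 2. [(-(2*((4*x) + 2))) + 1 = 45] 1 comes off first (subtract 1), so sub: -(2*((4*x) + 2)) = 44.
Step 3. [-(2*((4*x) + 2)) = 44] leading − — multiply by −1 ⇒ neg: 2*((4*x) + 2) = -44.
Step 4. [2*((4*x) + 2) = -44] LHS = 2·(…); ÷2 both sides ⇒ div: (4*x) + 2 = -22.
Step 5. [(4*x) + 2 = -22] 2 comes off first (subtract 2), so sub: 4*x = -24.
Step 6. [4*x = -24] 4 out front; divide by 4. So div: x = -6.

Answer: x ∈ {-6}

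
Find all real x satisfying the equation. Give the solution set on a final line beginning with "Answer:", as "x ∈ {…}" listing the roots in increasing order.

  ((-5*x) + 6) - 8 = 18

Step 1. [((-5*x) + 6) - 8 = 18] 8 comes off first (add 8), so sub: (-5*x) + 6 = 26.
Step 2. [(-5*x) + 6 = 26] the outer +6 inverts by subtracting 6. So sub: -5*x = 20.
Step 3. [-5*x = 20] divide by the outer -5. So div: x = -4.

Answer: x ∈ {-4}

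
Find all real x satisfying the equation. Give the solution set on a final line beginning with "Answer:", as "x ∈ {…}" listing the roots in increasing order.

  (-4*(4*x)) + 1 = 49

Step 1. [(-4*(4*x)) + 1 = 49] peel the +1: subtract 1 from each side, so sub: -4*(4*x) = 48.
Step 2. [-4*(4*x) = 48] -4 out front; divide by -4, so div: 4*x = -12.
Step 3. [4*x = -12] leading coefficient 4: divide by 4. So div: x = -3.

Answer: x ∈ {-3}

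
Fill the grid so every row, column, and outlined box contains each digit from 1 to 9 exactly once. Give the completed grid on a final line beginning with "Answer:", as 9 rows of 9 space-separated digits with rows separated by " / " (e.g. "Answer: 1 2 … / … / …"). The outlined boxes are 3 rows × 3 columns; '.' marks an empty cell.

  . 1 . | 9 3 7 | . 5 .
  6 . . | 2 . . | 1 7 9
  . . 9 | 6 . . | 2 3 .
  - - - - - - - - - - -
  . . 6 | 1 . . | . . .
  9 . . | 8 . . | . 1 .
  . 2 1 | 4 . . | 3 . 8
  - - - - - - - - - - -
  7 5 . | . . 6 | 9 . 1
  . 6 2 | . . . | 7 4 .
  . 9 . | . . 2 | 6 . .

Step 1. [r3c9∈{4}] r3c9's peers cover all but 4. So r3c9=4.
Step 2. [r5c3∈{3,4,5,7}] across col 3, 7 lands solely at r5c3 ⇒ r5c3=7.
Step 3. [r2c3∈{3,4,5,8}] col 3 places 5 nowhere but r2c3, so r2c3=5.
Step 4. [r3c1∈{8}] only 8 remains possible at r3c1, so r3c1=8.
Step 5. [r6c5∈{5,6,7,9}] row 6 places 7 nowhere but r6c5 ⇒ r6c5=7.
Step 6. [r1c3∈{4}] r1c3's peers cover all but 4. So r1c3=4.
Step 7. [r7c4∈{3}] r7c4 has the single candidate 3 ⇒ r7c4=3.
Step 8. [r8c4∈{5}] r8c4 is down to just 5, so r8c4=5.
Step 9. [r9c3∈{3,8}] in col 3, 3 fits only at r9c3. So r9c3=3.
Step 10. [r4c1∈{3,4,5}] r4c1 is the only open cell in col 1 admitting 3. So r4c1=3.
Step 11. [r5c5∈{2,5,6}] 6 has one home in col 5: r5c5, so r5c5=6.
Step 12. [r4c5∈{2,5,9}] r4c5 is the only open cell in col 5 admitting 2 ⇒ r4c5=2.
Step 13. [r8c1∈{1}] r8c1's peers cover all but 1 ⇒ r8c1=1.
Step 14. [r7c5∈{4,8}] row 7 places 4 nowhere but r7c5 ⇒ r7c5=4.
Step 15. [r2c5∈{8}] r2c5 is down to just 8. So r2c5=8.
Step 16. [r4c8∈{9}] r4c8 has the single candidate 9 ⇒ r4c8=9.
Step 17. [r4c6∈{5}] r4c6 has the single candidate 5. So r4c6=5.
Step 18. [r5c2∈{4}] r5c2 has the single candidate 4. So r5c2=4.
Step 19. [r3c6∈{1}] r3c6 has the single candidate 1. So r3c6=1.
Step 20. [r5c7∈{5}] r5c7 is down to just 5 ⇒ r5c7=5.
Step 21. [r8c6∈{8,9}] row 8 places 8 nowhere but r8c6. So r8c6=8.
Step 22. [r7c8∈{2,8}] across row 7, 2 lands solely at r7c8 ⇒ r7c8=2.
Step 23. [r7c3∈{8}] r7c3's peers cover all but 8. So r7c3=8.
Step 24. [r4c7∈{4}] r4c7's peers cover all but 4. So r4c7=4.
Step 25. [r3c5∈{5}] r3c5 has the single candidate 5 ⇒ r3c5=5.
Step 26. [r1c9∈{6}] r1c9's peers cover all but 6 ⇒ r1c9=6.
Step 27. [r1c1∈{2}] only 2 remains possible at r1c1 ⇒ r1c1=2.
Step 28. [r2c6∈{4}] r2c6's peers cover all but 4 ⇒ r2c6=4.
Step 29. [r9c4∈{7}] r9c4 is down to just 7, so r9c4=7.
Step 30. [r4c9∈{7}] r4c9 is down to just 7. So r4c9=7.
Step 31. [r3c2∈{7}] only 7 remains possible at r3c2, so r3c2=7.
Step 32. [r9c5∈{1}] r9c5 has the single candidate 1. So r9c5=1.
Step 33. [r9c1∈{4}] r9c1 is down to just 4 ⇒ r9c1=4.
Step 34. [r5c6∈{3}] r5c6 has the single candidate 3. So r5c6=3.
Step 35. [r1c7∈{8}] nothing but 8 survives at r1c7 ⇒ r1c7=8.
Step 36. [r6c1∈{5}] only 5 remains possible at r6c1 ⇒ r6c1=5.
Step 37. [r9c9∈{5}] r9c9 has the single candidate 5. So r9c9=5.
Step 38. [r4c2∈{8}] r4c2 is down to just 8. So r4c2=8.
Step 39. [r2c2∈{3}] only 3 remains possible at r2c2 ⇒ r2c2=3.
Step 40. [r8c5∈{9}] r8c5 is down to just 9, so r8c5=9.
Step 41. [r5c9∈{2}] nothing but 2 survives at r5c9. So r5c9=2.
Step 42. [r6c6∈{9}] nothing but 9 survives at r6c6. So r6c6=9.
Step 43. [r9c8∈{8}] r9c8's peers cover all but 8. So r9c8=8.
Step 44. [r8c9∈{3}] only 3 remains possible at r8c9, so r8c9=3.
Step 45. [r6c8∈{6}] r6c8's peers cover all but 6. So r6c8=6.

Answer: 2 1 4 9 3 7 8 5 6 / 6 3 5 2 8 4 1 7 9 / 8 7 9 6 5 1 2 3 4 / 3 8 6 1 2 5 4 9 7 / 9 4 7 8 6 3 5 1 2 / 5 2 1 4 7 9 3 6 8 / 7 5 8 3 4 6 9 2 1 / 1 6 2 5 9 8 7 4 3 / 4 9 3 7 1 2 6 8 5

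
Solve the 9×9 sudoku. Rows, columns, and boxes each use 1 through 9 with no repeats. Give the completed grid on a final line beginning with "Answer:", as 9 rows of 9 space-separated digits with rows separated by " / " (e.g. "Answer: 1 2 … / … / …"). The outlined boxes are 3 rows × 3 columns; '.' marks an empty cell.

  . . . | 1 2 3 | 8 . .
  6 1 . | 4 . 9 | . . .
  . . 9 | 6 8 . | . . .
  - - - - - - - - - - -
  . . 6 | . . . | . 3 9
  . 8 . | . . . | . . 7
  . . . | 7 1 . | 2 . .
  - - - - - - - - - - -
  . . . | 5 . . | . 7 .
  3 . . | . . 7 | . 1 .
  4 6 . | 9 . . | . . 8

Step 1. [r3c6∈{5}] only 5 remains possible at r3c6 ⇒ r3c6=5.
Step 2. [r2c3∈{2,3,5,7,8}] in row 2, 8 fits only at r2c3. So r2c3=8.
Step 3. [r3c2∈{2,3,4,7}] across box 1, 3 lands solely at r3c2, so r3c2=3.
Step 4. [r3c1∈{2,7}] 2 has one home in box 1: r3c1, so r3c1=2.
Step 5. [r3c8∈{4}] r3c8's peers cover all but 4. So r3c8=4.
Step 6. [r5c5∈{3,4,5,6,9}] 9 has one home in col 5: r5c5, so r5c5=9.
Step 7. [r4c5∈{4,5}] across col 5, 5 lands solely at r4c5 ⇒ r4c5=5.
Step 8. [r9c3∈{1,2,5,7}] r9c3 is the only open cell in row 9 admitting 7 ⇒ r9c3=7.
Step 9. [r8c4∈{2,8}] row 8 places 8 nowhere but r8c4, so r8c4=8.
Step 10. [r4c4∈{2}] only 2 remains possible at r4c4, so r4c4=2.
Step 11. [r5c3∈{1,2,3,4,5}] r5c3 is the only open cell in row 5 admitting 2, so r5c3=2.
Step 12. [r8c3∈{5}] nothing but 5 survives at r8c3. So r8c3=5.
Step 13. [r6c8∈{5,6,8}] col 8 places 8 nowhere but r6c8 ⇒ r6c8=8.
Step 14. [r9c6∈{1,2}] across row 9, 1 lands solely at r9c6 ⇒ r9c6=1.
Step 15. [r7c6∈{2,4,6}] in col 6, 2 fits only at r7c6. So r7c6=2.
Step 16. [r7c2∈{9}] nothing but 9 survives at r7c2 ⇒ r7c2=9.
Step 17. [r9c8∈{2,5}] across row 9, 2 lands solely at r9c8. So r9c8=2.
Step 18. [r2c8∈{5}] r2c8 has the single candidate 5. So r2c8=5.
Step 19. [r6c9∈{4,5,6}] in col 9, 5 fits only at r6c9. So r6c9=5.
Step 20. [r6c2∈{4}] r6c2 has the single candidate 4 ⇒ r6c2=4.
Step 21. [r1c9∈{6}] r1c9 is down to just 6 ⇒ r1c9=6.
Step 22. [r8c9∈{4}] r8c9 has the single candidate 4. So r8c9=4.
Step 23. [r7c9∈{3}] r7c9's peers cover all but 3. So r7c9=3.
Step 24. [r7c7∈{6}] r7c7 has the single candidate 6. So r7c7=6.
Step 25. [r1c2∈{5,7}] 5 has one home in col 2: r1c2. So r1c2=5.
Step 26. [r3c7∈{1,7}] 7 has one home in row 3: r3c7, so r3c7=7.
Step 27. [r4c6∈{4,8}] in row 4, 8 fits only at r4c6. So r4c6=8.
Step 28. [r4c7∈{1,4}] r4c7 is the only open cell in row 4 admitting 4. So r4c7=4.
Step 29. [r4c1∈{1,7}] row 4 places 1 nowhere but r4c1 ⇒ r4c1=1.
Step 30. [r6c6∈{6}] r6c6's peers cover all but 6, so r6c6=6.
Step 31. [r8c7∈{9}] only 9 remains possible at r8c7. So r8c7=9.
Step 32. [r5c4∈{3}] r5c4 has the single candidate 3. So r5c4=3.
Step 33. [r2c7∈{3}] r2c7's peers cover all but 3, so r2c7=3.
Step 34. [r8c5∈{6}] r8c5's peers cover all but 6. So r8c5=6.
Step 35. [r7c3∈{1}] r7c3 is down to just 1 ⇒ r7c3=1.
Step 36. [r7c5∈{4}] nothing but 4 survives at r7c5. So r7c5=4.
Step 37. [r6c3∈{3}] nothing but 3 survives at r6c3. So r6c3=3.
Step 38. [r9c7∈{5}] r9c7 is down to just 5, so r9c7=5.
Step 39. [r2c9∈{2}] r2c9 has the single candidate 2 ⇒ r2c9=2.
Step 40. [r3c9∈{1}] r3c9's peers cover all but 1. So r3c9=1.
Step 41. [r1c8∈{9}] r1c8's peers cover all but 9, so r1c8=9.
Step 42. [r1c3∈{4}] only 4 remains possible at r1c3 ⇒ r1c3=4.
Step 43. [r6c1∈{9}] r6c1's peers cover all but 9 ⇒ r6c1=9.
Step 44. [r5c8∈{6}] only 6 remains possible at r5c8 ⇒ r5c8=6.
Step 45. [r8c2∈{2}] nothing but 2 survives at r8c2, so r8c2=2.
Step 46. [r7c1∈{8}] nothing but 8 survives at r7c1, so r7c1=8.
Step 47. [r9c5∈{3}] r9c5's peers cover all but 3, so r9c5=3.
Step 48. [r4c2∈{7}] r4c2 has the single candidate 7 ⇒ r4c2=7.
Step 49. [r5c7∈{1}] r5c7 has the single candidate 1. So r5c7=1.
Step 50. [r5c1∈{5}] nothing but 5 survives at r5c1, so r5c1=5.
Step 51. [r1c1∈{7}] r1c1 has the single candidate 7 ⇒ r1c1=7.
Step 52. [r2c5∈{7}] r2c5 is down to just 7 ⇒ r2c5=7.
Step 53. [r5c6∈{4}] r5c6 is down to just 4, so r5c6=4.

Answer: 7 5 4 1 2 3 8 9 6 / 6 1 8 4 7 9 3 5 2 / 2 3 9 6 8 5 7 4 1 / 1 7 6 2 5 8 4 3 9 / 5 8 2 3 9 4 1 6 7 / 9 4 3 7 1 6 2 8 5 / 8 9 1 5 4 2 6 7 3 / 3 2 5 8 6 7 9 1 4 / 4 6 7 9 3 1 5 2 8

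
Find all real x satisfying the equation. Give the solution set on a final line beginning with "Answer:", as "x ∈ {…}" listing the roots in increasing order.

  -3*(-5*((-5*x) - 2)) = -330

Step 1. [-3*(-5*((-5*x) - 2)) = -330] -3 out front; divide by -3. So div: -5*((-5*x) - 2) = 110.
Step 2. [-5*((-5*x) - 2) = 110] divide by the outer -5, so div: (-5*x) - 2 = -22.
Step 3. [(-5*x) - 2 = -22] add 2: x sits inside (… - 2). So sub: -5*x = -20.
Step 4. [-5*x = -20] LHS = -5·(…); ÷-5 both sides. So div: x = 4.

Answer: x ∈ {4}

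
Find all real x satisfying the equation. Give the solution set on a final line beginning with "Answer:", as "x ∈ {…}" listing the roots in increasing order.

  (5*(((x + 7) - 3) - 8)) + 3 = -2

Step 1. [(5*(((x + 7) - 3) - 8)) + 3 = -2] subtract 3: x sits inside (… + 3). So sub: 5*(((x + 7) - 3) - 8) = -5.
Step 2. [5*(((x + 7) - 3) - 8) = -5] LHS = 5·(…); ÷5 both sides, so div: ((x + 7) - 3) - 8 = -1.
Step 3. [((x + 7) - 3) - 8 = -1] -8 is outermost — add 8 both sides, so sub: (x + 7) - 3 = 7.
Step 4. [(x + 7) - 3 = 7] peel the -3: add 3 from each side. So sub: x + 7 = 10.
Step 5. [x + 7 = 10] subtract 7: x sits inside (… + 7) ⇒ sub: x = 3.

Answer: x ∈ {3}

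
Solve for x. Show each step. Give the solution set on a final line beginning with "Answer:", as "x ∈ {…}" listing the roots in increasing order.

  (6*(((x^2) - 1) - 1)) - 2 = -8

Step 1. [(6*(((x^2) - 1) - 1)) - 2 = -8] add 2: x sits inside (… - 2) ⇒ sub: 6*(((x^2) - 1) - 1) = -6.
Step 2. [6*(((x^2) - 1) - 1) = -6] leading coefficient 6: divide by 6. So div: ((x^2) - 1) - 1 = -1.
Step 3. [((x^2) - 1) - 1 = -1] peel the -1: add 1 from each side ⇒ sub: (x^2) - 1 = 0.
Step 4. [(x^2) - 1 = 0] 1 comes off first (add 1), so sub: x^2 = 1.
Step 5. [x^2 = 1] √ both sides: 1 ≥ 0 gives two branches ⇒ sqrt: x = 1 or -1.

Answer: x ∈ {-1, 1}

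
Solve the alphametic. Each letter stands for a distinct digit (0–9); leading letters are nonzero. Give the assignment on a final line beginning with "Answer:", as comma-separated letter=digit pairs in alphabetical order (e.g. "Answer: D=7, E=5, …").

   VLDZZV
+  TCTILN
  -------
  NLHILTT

Step 1. [col 1: V + N ≡ T (mod 10)] column 1 (V + N ≡ T (mod 10), carry-in 0) doesn't pin V yet; pick V=7 and continue ⇒ V=7.
Step 2. [col 1: V + N ≡ T (mod 10)] column 1 (V + N ≡ T (mod 10), carry-in 0) doesn't pin T yet; pick T=8 and continue. So T=8.
Step 3. [col 1: V + N ≡ T (mod 10)] column 1: given V=7, T=8, carry-in 0, and digits 7,8 already taken and all letters distinct, V+N≡T (mod 10) forces N=1 ⇒ N=1.
Step 4. [col 2: Z + L ≡ T (mod 10)] column 2 (Z + L ≡ T (mod 10), carry-in 0) doesn't pin Z yet; pick Z=3 and continue. So Z=3.
Step 5. [col 2: Z + L ≡ T (mod 10)] in column 2 we have Z+L≡T with carry-in 0; given Z=3, T=8 and digits 1,3,7,8 already taken and all letters distinct, that pins L to 5, so L=5.
Step 6. [col 3: Z + I ≡ L (mod 10)] from column 3 (Z=3, L=5, carry-in 0, digits 1,3,5,7,8 already taken and all letters distinct): I must equal 2 ⇒ I=2.
Step 7. [col 4: D + T ≡ I (mod 10)] in column 4 we have D+T≡I with carry-in 0; given T=8, I=2 and digits 1,2,3,5,7,8 already taken and all letters distinct, that pins D to 4, so D=4.
Step 8. [col 5: L + C ≡ H (mod 10)] column 5 reads L+C+carry(1)=H with L=5; with digits 1,2,3,4,5,7,8 already taken and all letters distinct, the only value for C is 0 ⇒ C=0.
Step 9. [col 5: L + C ≡ H (mod 10)] column 5: given L=5, C=0, carry-in 1, and digits 0,1,2,3,4,5,7,8 already taken and all letters distinct, L+C≡H (mod 10) forces H=6, so H=6.

Answer: C=0, D=4, H=6, I=2, L=5, N=1, T=8, V=7, Z=3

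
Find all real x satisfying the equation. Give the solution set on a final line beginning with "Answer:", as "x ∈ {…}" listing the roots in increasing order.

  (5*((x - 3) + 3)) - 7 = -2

Step 1. [(5*((x - 3) + 3)) - 7 = -2] add 7: x sits inside (… - 7) ⇒ sub: 5*((x - 3) + 3) = 5.
Step 2. [5*((x - 3) + 3) = 5] 5 out front; divide by 5. So div: (x - 3) + 3 = 1.
Step 3. [(x - 3) + 3 = 1] 3 comes off first (subtract 3), so sub: x - 3 = -2.
Step 4. [x - 3 = -2] the outer -3 inverts by adding 3. So sub: x = 1.

Answer: x ∈ {1}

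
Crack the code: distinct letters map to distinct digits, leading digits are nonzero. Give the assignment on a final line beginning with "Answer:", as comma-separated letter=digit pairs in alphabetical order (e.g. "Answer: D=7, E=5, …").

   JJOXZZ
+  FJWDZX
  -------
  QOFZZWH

Step 1. [col 1: Z + X ≡ H (mod 10)] column 1 (Z + X ≡ H (mod 10), carry-in 0) doesn't pin Z yet; pick Z=7 and continue ⇒ Z=7.
Step 2. [col 1: Z + X ≡ H (mod 10)] no forcing yet in column 1 (carry-in 0); X=6 is free and consistent — try it. So X=6.
Step 3. [Q] Q is the leading digit of a 7-digit sum of two 6-digit numbers; the final carry is exactly 1 ⇒ Q=1.
Step 4. [col 1: Z + X ≡ H (mod 10)] column 1: given Z=7, X=6, carry-in 0, and digits 1,6,7 already taken and all letters distinct, Z+X≡H (mod 10) forces H=3, so H=3.
Step 5. [col 2: Z + Z ≡ W (mod 10)] in column 2 we have Z+Z≡W with carry-in 1; given Z=7 and digits 1,3,6,7 already taken and all letters distinct, that pins W to 5. So W=5.
Step 6. [col 3: X + D ≡ Z (mod 10)] in column 3 we have X+D≡Z with carry-in 1; given X=6, Z=7 and digits 1,3,5,6,7 already taken and all letters distinct, that pins D to 0 ⇒ D=0.
Step 7. [col 4: O + W ≡ Z (mod 10)] from column 4 (W=5, Z=7, carry-in 0, digits 0,1,3,5,6,7 already taken and all letters distinct): O must equal 2, so O=2.
Step 8. [col 5: J + J ≡ F (mod 10)] column 5 reads J+J+carry(0)=F with nothing yet; with digits 0,1,2,3,5,6,7 already taken and all letters distinct, the only value for F is 8 ⇒ F=8.
Step 9. [col 5: J + J ≡ F (mod 10)] no forcing yet in column 5 (carry-in 0); J=4 is free and consistent — try it ⇒ J=4.

Answer: D=0, F=8, H=3, J=4, O=2, Q=1, W=5, X=6, Z=7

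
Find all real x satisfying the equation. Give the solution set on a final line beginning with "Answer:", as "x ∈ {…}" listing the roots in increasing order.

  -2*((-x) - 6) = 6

Step 1. [-2*((-x) - 6) = 6] LHS = -2·(…); ÷-2 both sides, so div: (-x) - 6 = -3.
Step 2. [(-x) - 6 = -3] the outer -6 inverts by adding 6. So sub: -x = 3.
Step 3. [-x = 3] flip signs both sides. So neg: x = -3.

Answer: x ∈ {-3}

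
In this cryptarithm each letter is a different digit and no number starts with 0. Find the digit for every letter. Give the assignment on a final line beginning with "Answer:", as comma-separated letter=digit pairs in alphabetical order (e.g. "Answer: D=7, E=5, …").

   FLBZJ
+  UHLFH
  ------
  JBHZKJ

Step 1. [col 1: J + H ≡ J (mod 10)] column 1 reads J+H+carry(0)=J with nothing yet; with all letters distinct, none taken yet, the only value for H is 0, so H=0.
Step 2. [col 1: J + H ≡ J (mod 10)] several values work for J in column 1 (J + H ≡ J (mod 10), carry-in 0); try J=1, so J=1.
Step 3. [col 2: Z + F ≡ K (mod 10)] several values work for F in column 2 (Z + F ≡ K (mod 10), carry-in 0); try F=4. So F=4.
Step 4. [col 2: Z + F ≡ K (mod 10)] K=6 is one option consistent with column 2 (Z + F ≡ K (mod 10), carry-in 0) — take it, so K=6.
Step 5. [col 2: Z + F ≡ K (mod 10)] column 2: given F=4, K=6, carry-in 0, and digits 0,1,4,6 already taken and all letters distinct, Z+F≡K (mod 10) forces Z=2. So Z=2.
Step 6. [col 3: B + L ≡ Z (mod 10)] B=3 is one option consistent with column 3 (B + L ≡ Z (mod 10), carry-in 0) — take it. So B=3.
Step 7. [col 3: B + L ≡ Z (mod 10)] from column 3 (B=3, Z=2, carry-in 0, digits 0,1,2,3,4,6 already taken and all letters distinct): L must equal 9 ⇒ L=9.
Step 8. [col 5: F + U ≡ B (mod 10)] in column 5 we have F+U≡B with carry-in 1; given F=4, B=3 and digits 0,1,2,3,4,6,9 already taken and all letters distinct, that pins U to 8 ⇒ U=8.

Answer: B=3, F=4, H=0, J=1, K=6, L=9, U=8, Z=2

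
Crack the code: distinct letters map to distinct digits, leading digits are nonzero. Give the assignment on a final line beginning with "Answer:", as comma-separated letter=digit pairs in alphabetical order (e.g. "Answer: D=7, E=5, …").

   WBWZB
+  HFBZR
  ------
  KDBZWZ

Step 1. [col 1: B + R ≡ Z (mod 10)] no forcing yet in column 1 (carry-in 0); R=5 is free and consistent — try it ⇒ R=5.
Step 2. [col 1: B + R ≡ Z (mod 10)] Z=7 is one option consistent with column 1 (B + R ≡ Z (mod 10), carry-in 0) — take it, so Z=7.
Step 3. [K] the sum has 6 digits but both addends have 5; that extra leading digit K is the final carry, namely 1, so K=1.
Step 4. [col 1: B + R ≡ Z (mod 10)] from column 1 (R=5, Z=7, carry-in 0, digits 1,5,7 already taken and all letters distinct): B must equal 2 ⇒ B=2.
Step 5. [col 2: Z + Z ≡ W (mod 10)] in column 2 we have Z+Z≡W with carry-in 0; given Z=7 and digits 1,2,5,7 already taken and all letters distinct, that pins W to 4 ⇒ W=4.
Step 6. [col 4: B + F ≡ B (mod 10)] in column 4 we have B+F≡B with carry-in 0; given B=2 and digits 1,2,4,5,7 already taken and all letters distinct, that pins F to 0, so F=0.
Step 7. [col 5: W + H ≡ D (mod 10)] column 5 reads W+H+carry(0)=D with W=4; with digits 0,1,2,4,5,7 already taken and all letters distinct, the only value for D is 3. So D=3.
Step 8. [col 5: W + H ≡ D (mod 10)] in column 5 we have W+H≡D with carry-in 0; given W=4, D=3 and digits 0,1,2,3,4,5,7 already taken and all letters distinct, that pins H to 9 ⇒ H=9.

Answer: B=2, D=3, F=0, H=9, K=1, R=5, W=4, Z=7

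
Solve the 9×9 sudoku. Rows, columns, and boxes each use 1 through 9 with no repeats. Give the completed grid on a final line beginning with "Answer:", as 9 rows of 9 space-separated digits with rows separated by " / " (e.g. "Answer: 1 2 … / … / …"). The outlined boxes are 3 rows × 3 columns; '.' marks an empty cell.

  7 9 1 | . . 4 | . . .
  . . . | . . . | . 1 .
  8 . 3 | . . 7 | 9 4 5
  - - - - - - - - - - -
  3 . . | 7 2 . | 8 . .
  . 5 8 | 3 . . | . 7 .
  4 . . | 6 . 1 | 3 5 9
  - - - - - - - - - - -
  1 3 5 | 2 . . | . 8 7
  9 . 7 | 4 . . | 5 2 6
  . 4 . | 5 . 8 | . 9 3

Step 1. [r2c6∈{2,3,5,6,9}] col 6 places 2 nowhere but r2c6. So r2c6=2.
Step 2. [r2c5∈{3,5,6,8,9}] r2c5 is the only open cell in row 2 admitting 3 ⇒ r2c5=3.
Step 3. [r2c2∈{6}] only 6 remains possible at r2c2. So r2c2=6.
Step 4. [r3c5∈{1,6}] r3c5 is the only open cell in row 3 admitting 6 ⇒ r3c5=6.
Step 5. [r5c5∈{4,9}] col 5 places 4 nowhere but r5c5, so r5c5=4.
Step 6. [r1c4∈{8}] r1c4's peers cover all but 8, so r1c4=8.
Step 7. [r4c8∈{6}] r4c8 is down to just 6, so r4c8=6.
Step 8. [r6c3∈{2}] only 2 remains possible at r6c3, so r6c3=2.
Step 9. [r1c9∈{2}] r1c9's peers cover all but 2, so r1c9=2.
Step 10. [r5c9∈{1}] r5c9 is down to just 1. So r5c9=1.
Step 11. [r5c6∈{9}] only 9 remains possible at r5c6 ⇒ r5c6=9.
Step 12. [r5c1∈{6}] only 6 remains possible at r5c1, so r5c1=6.
Step 13. [r9c7∈{1}] nothing but 1 survives at r9c7. So r9c7=1.
Step 14. [r6c2∈{7}] nothing but 7 survives at r6c2. So r6c2=7.
Step 15. [r4c6∈{5}] r4c6's peers cover all but 5. So r4c6=5.
Step 16. [r1c7∈{6}] nothing but 6 survives at r1c7, so r1c7=6.
Step 17. [r2c9∈{8}] r2c9's peers cover all but 8 ⇒ r2c9=8.
Step 18. [r4c9∈{4}] r4c9 has the single candidate 4. So r4c9=4.
Step 19. [r9c5∈{7}] nothing but 7 survives at r9c5 ⇒ r9c5=7.
Step 20. [r3c2∈{2}] nothing but 2 survives at r3c2 ⇒ r3c2=2.
Step 21. [r4c3∈{9}] r4c3 is down to just 9, so r4c3=9.
Step 22. [r9c1∈{2}] only 2 remains possible at r9c1 ⇒ r9c1=2.
Step 23. [r1c5∈{5}] r1c5's peers cover all but 5 ⇒ r1c5=5.
Step 24. [r8c5∈{1}] r8c5 has the single candidate 1. So r8c5=1.
Step 25. [r8c2∈{8}] only 8 remains possible at r8c2. So r8c2=8.
Step 26. [r9c3∈{6}] r9c3 has the single candidate 6, so r9c3=6.
Step 27. [r2c7∈{7}] only 7 remains possible at r2c7. So r2c7=7.
Step 28. [r2c3∈{4}] r2c3's peers cover all but 4, so r2c3=4.
Step 29. [r2c1∈{5}] only 5 remains possible at r2c1, so r2c1=5.
Step 30. [r4c2∈{1}] r4c2 is down to just 1 ⇒ r4c2=1.
Step 31. [r2c4∈{9}] r2c4's peers cover all but 9 ⇒ r2c4=9.
Step 32. [r5c7∈{2}] r5c7's peers cover all but 2, so r5c7=2.
Step 33. [r7c6∈{6}] r7c6 is down to just 6 ⇒ r7c6=6.
Step 34. [r1c8∈{3}] r1c8's peers cover all but 3, so r1c8=3.
Step 35. [r6c5∈{8}] only 8 remains possible at r6c5 ⇒ r6c5=8.
Step 36. [r3c4∈{1}] r3c4's peers cover all but 1. So r3c4=1.
Step 37. [r7c5∈{9}] nothing but 9 survives at r7c5, so r7c5=9.
Step 38. [r7c7∈{4}] nothing but 4 survives at r7c7. So r7c7=4.
Step 39. [r8c6∈{3}] nothing but 3 survives at r8c6. So r8c6=3.

Answer: 7 9 1 8 5 4 6 3 2 / 5 6 4 9 3 2 7 1 8 / 8 2 3 1 6 7 9 4 5 / 3 1 9 7 2 5 8 6 4 / 6 5 8 3 4 9 2 7 1 / 4 7 2 6 8 1 3 5 9 / 1 3 5 2 9 6 4 8 7 / 9 8 7 4 1 3 5 2 6 / 2 4 6 5 7 8 1 9 3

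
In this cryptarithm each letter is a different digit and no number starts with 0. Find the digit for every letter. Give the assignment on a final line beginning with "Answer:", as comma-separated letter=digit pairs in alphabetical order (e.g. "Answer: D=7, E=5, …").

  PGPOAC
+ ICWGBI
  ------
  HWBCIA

Step 1. [col 1: C + I ≡ A (mod 10)] several values work for I in column 1 (C + I ≡ A (mod 10), carry-in 0); try I=4 ⇒ I=4.
Step 2. [col 1: C + I ≡ A (mod 10)] C=2 is one option consistent with column 1 (C + I ≡ A (mod 10), carry-in 0) — take it ⇒ C=2.
Step 3. [col 1: C + I ≡ A (mod 10)] from column 1 (C=2, I=4, carry-in 0, digits 2,4 already taken and all letters distinct): A must equal 6 ⇒ A=6.
Step 4. [col 2: A + B ≡ I (mod 10)] from column 2 (A=6, I=4, carry-in 0, digits 2,4,6 already taken and all letters distinct): B must equal 8, so B=8.
Step 5. [col 3: O + G ≡ C (mod 10)] several values work for O in column 3 (O + G ≡ C (mod 10), carry-in 1); try O=0 ⇒ O=0.
Step 6. [col 3: O + G ≡ C (mod 10)] in column 3 we have O+G≡C with carry-in 1; given O=0, C=2 and digits 0,2,4,6,8 already taken and all letters distinct, that pins G to 1. So G=1.
Step 7. [col 4: P + W ≡ B (mod 10)] W=3 is one option consistent with column 4 (P + W ≡ B (mod 10), carry-in 0) — take it, so W=3.
Step 8. [col 4: P + W ≡ B (mod 10)] from column 4 (W=3, B=8, carry-in 0, digits 0,1,2,3,4,6,8 already taken and all letters distinct): P must equal 5, so P=5.
Step 9. [col 6: P + I ≡ H (mod 10)] column 6 reads P+I+carry(0)=H with P=5, I=4; with digits 0,1,2,3,4,5,6,8 already taken and all letters distinct, the only value for H is 9. So H=9.

Answer: A=6, B=8, C=2, G=1, H=9, I=4, O=0, P=5, W=3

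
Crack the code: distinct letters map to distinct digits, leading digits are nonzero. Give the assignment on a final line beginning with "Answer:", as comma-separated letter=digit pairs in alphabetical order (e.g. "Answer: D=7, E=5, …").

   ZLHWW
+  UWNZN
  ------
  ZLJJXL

Step 1. [col 1: W + N ≡ L (mod 10)] column 1 (W + N ≡ L (mod 10), carry-in 0) doesn't pin N yet; pick N=8 and continue ⇒ N=8.
Step 2. [Z] adding two 5-digit numbers gives at most 5+1 digits, and here it does — Z is that final carry and must be 1. So Z=1.
Step 3. [col 1: W + N ≡ L (mod 10)] several values work for W in column 1 (W + N ≡ L (mod 10), carry-in 0); try W=2. So W=2.
Step 4. [col 1: W + N ≡ L (mod 10)] column 1: given W=2, N=8, carry-in 0, and digits 1,2,8 already taken and all letters distinct, W+N≡L (mod 10) forces L=0 ⇒ L=0.
Step 5. [col 2: W + Z ≡ X (mod 10)] from column 2 (W=2, Z=1, carry-in 1, digits 0,1,2,8 already taken and all letters distinct): X must equal 4, so X=4.
Step 6. [col 3: H + N ≡ J (mod 10)] column 3 (H + N ≡ J (mod 10), carry-in 0) doesn't pin H yet; pick H=5 and continue, so H=5.
Step 7. [col 3: H + N ≡ J (mod 10)] column 3: given H=5, N=8, carry-in 0, and digits 0,1,2,4,5,8 already taken and all letters distinct, H+N≡J (mod 10) forces J=3 ⇒ J=3.
Step 8. [col 5: Z + U ≡ L (mod 10)] in column 5 we have Z+U≡L with carry-in 0; given Z=1, L=0 and digits 0,1,2,3,4,5,8 already taken and all letters distinct, that pins U to 9. So U=9.

Answer: H=5, J=3, L=0, N=8, U=9, W=2, X=4, Z=1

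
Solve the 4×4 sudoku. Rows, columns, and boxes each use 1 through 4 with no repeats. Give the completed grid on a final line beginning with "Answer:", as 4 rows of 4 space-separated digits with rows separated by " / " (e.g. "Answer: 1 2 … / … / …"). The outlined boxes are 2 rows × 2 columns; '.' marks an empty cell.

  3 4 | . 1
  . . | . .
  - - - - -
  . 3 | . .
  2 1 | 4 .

Step 1. [r1c3∈{2}] r1c3 has the single candidate 2 ⇒ r1c3=2.
Step 2. [r2c4∈{3,4}] across row 2, 4 lands solely at r2c4 ⇒ r2c4=4.
Step 3. [r2c1∈{1}] r2c1's peers cover all but 1, so r2c1=1.
Step 4. [r2c2∈{2}] nothing but 2 survives at r2c2, so r2c2=2.
Step 5. [r2c3∈{3}] nothing but 3 survives at r2c3 ⇒ r2c3=3.
Step 6. [r3c1∈{4}] only 4 remains possible at r3c1, so r3c1=4.
Step 7. [r4c4∈{3}] nothing but 3 survives at r4c4. So r4c4=3.
Step 8. [r3c3∈{1}] only 1 remains possible at r3c3, so r3c3=1.
Step 9. [r3c4∈{2}] r3c4 is down to just 2 ⇒ r3c4=2.

Answer: 3 4 2 1 / 1 2 3 4 / 4 3 1 2 / 2 1 4 3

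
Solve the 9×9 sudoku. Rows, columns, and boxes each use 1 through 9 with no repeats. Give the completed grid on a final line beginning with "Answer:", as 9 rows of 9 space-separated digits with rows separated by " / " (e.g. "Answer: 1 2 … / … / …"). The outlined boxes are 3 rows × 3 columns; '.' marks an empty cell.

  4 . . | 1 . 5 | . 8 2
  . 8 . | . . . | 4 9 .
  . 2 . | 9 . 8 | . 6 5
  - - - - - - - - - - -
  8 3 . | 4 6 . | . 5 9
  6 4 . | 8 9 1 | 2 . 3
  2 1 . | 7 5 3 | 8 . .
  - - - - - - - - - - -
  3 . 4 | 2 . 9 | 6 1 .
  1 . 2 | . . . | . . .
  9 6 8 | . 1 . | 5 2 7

Step 1. [r3c1∈{7}] r3c1 has the single candidate 7, so r3c1=7.
Step 2. [r8c8∈{3,4}] col 8 places 3 nowhere but r8c8. So r8c8=3.
Step 3. [r8c9∈{4,8}] in box 9, 4 fits only at r8c9 ⇒ r8c9=4.
Step 4. [r1c7∈{3,7}] r1c7 is the only open cell in box 3 admitting 7, so r1c7=7.
Step 5. [r1c5∈{3}] r1c5's peers cover all but 3, so r1c5=3.
Step 6. [r2c3∈{1,3,5,6}] 3 has one home in row 2: r2c3. So r2c3=3.
Step 7. [r2c4∈{6}] r2c4 has the single candidate 6 ⇒ r2c4=6.
Step 8. [r2c5∈{2,7}] across col 5, 2 lands solely at r2c5 ⇒ r2c5=2.
Step 9. [r8c5∈{7,8}] across row 8, 8 lands solely at r8c5. So r8c5=8.
Step 10. [r7c2∈{5,7}] 5 has one home in row 7: r7c2 ⇒ r7c2=5.
Step 11. [r6c3∈{9}] r6c3's peers cover all but 9 ⇒ r6c3=9.
Step 12. [r4c7∈{1}] r4c7's peers cover all but 1 ⇒ r4c7=1.
Step 13. [r8c2∈{7}] r8c2 has the single candidate 7, so r8c2=7.
Step 14. [r4c3∈{7}] r4c3 has the single candidate 7, so r4c3=7.
Step 15. [r7c5∈{7}] r7c5 is down to just 7, so r7c5=7.
Step 16. [r6c8∈{4}] r6c8's peers cover all but 4, so r6c8=4.
Step 17. [r5c8∈{7}] nothing but 7 survives at r5c8, so r5c8=7.
Step 18. [r3c5∈{4}] r3c5 is down to just 4, so r3c5=4.
Step 19. [r9c6∈{4}] r9c6's peers cover all but 4. So r9c6=4.
Step 20. [r8c6∈{6}] r8c6 has the single candidate 6, so r8c6=6.
Step 21. [r4c6∈{2}] only 2 remains possible at r4c6, so r4c6=2.
Step 22. [r3c7∈{3}] nothing but 3 survives at r3c7. So r3c7=3.
Step 23. [r8c7∈{9}] r8c7's peers cover all but 9 ⇒ r8c7=9.
Step 24. [r8c4∈{5}] nothing but 5 survives at r8c4 ⇒ r8c4=5.
Step 25. [r1c3∈{6}] r1c3 has the single candidate 6 ⇒ r1c3=6.
Step 26. [r9c4∈{3}] r9c4 has the single candidate 3 ⇒ r9c4=3.
Step 27. [r7c9∈{8}] r7c9 is down to just 8. So r7c9=8.
Step 28. [r6c9∈{6}] nothing but 6 survives at r6c9, so r6c9=6.
Step 29. [r2c9∈{1}] r2c9 has the single candidate 1. So r2c9=1.
Step 30. [r2c6∈{7}] r2c6 has the single candidate 7 ⇒ r2c6=7.
Step 31. [r5c3∈{5}] nothing but 5 survives at r5c3. So r5c3=5.
Step 32. [r3c3∈{1}] r3c3's peers cover all but 1. So r3c3=1.
Step 33. [r1c2∈{9}] nothing but 9 survives at r1c2, so r1c2=9.
Step 34. [r2c1∈{5}] only 5 remains possible at r2c1, so r2c1=5.

Answer: 4 9 6 1 3 5 7 8 2 / 5 8 3 6 2 7 4 9 1 / 7 2 1 9 4 8 3 6 5 / 8 3 7 4 6 2 1 5 9 / 6 4 5 8 9 1 2 7 3 / 2 1 9 7 5 3 8 4 6 / 3 5 4 2 7 9 6 1 8 / 1 7 2 5 8 6 9 3 4 / 9 6 8 3 1 4 5 2 7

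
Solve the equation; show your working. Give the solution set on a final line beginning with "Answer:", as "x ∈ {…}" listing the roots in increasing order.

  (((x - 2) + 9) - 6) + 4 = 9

Step 1. [(((x - 2) + 9) - 6) + 4 = 9] subtract 4: x sits inside (… + 4). So sub: ((x - 2) + 9) - 6 = 5.
Step 2. [((x - 2) + 9) - 6 = 5] the outer -6 inverts by adding 6 ⇒ sub: (x - 2) + 9 = 11.
Step 3. [(x - 2) + 9 = 11] subtract 9: x sits inside (… + 9), so sub: x - 2 = 2.
Step 4. [x - 2 = 2] -2 is outermost — add 2 both sides. So sub: x = 4.

Answer: x ∈ {4}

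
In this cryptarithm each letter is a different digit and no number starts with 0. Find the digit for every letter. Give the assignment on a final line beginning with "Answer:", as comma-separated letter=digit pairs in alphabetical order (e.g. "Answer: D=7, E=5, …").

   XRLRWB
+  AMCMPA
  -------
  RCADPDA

Step 1. [col 1: B + A ≡ A (mod 10)] column 1: given nothing yet, carry-in 0, and all letters distinct, none taken yet, B+A≡A (mod 10) forces B=0. So B=0.
Step 2. [R] the sum has 7 digits but both addends have 6; that extra leading digit R is the final carry, namely 1 ⇒ R=1.
Step 3. [col 1: B + A ≡ A (mod 10)] several values work for A in column 1 (B + A ≡ A (mod 10), carry-in 0); try A=8. So A=8.
Step 4. [col 2: W + P ≡ D (mod 10)] no forcing yet in column 2 (carry-in 0); P=9 is free and consistent — try it. So P=9.
Step 5. [col 2: W + P ≡ D (mod 10)] no forcing yet in column 2 (carry-in 0); D=5 is free and consistent — try it, so D=5.
Step 6. [col 2: W + P ≡ D (mod 10)] from column 2 (P=9, D=5, carry-in 0, digits 0,1,5,8,9 already taken and all letters distinct): W must equal 6. So W=6.
Step 7. [col 3: R + M ≡ P (mod 10)] column 3 reads R+M+carry(1)=P with R=1, P=9; with digits 0,1,5,6,8,9 already taken and all letters distinct, the only value for M is 7 ⇒ M=7.
Step 8. [col 4: L + C ≡ D (mod 10)] several values work for C in column 4 (L + C ≡ D (mod 10), carry-in 0); try C=2. So C=2.
Step 9. [col 4: L + C ≡ D (mod 10)] column 4: given C=2, D=5, carry-in 0, and digits 0,1,2,5,6,7,8,9 already taken and all letters distinct, L+C≡D (mod 10) forces L=3 ⇒ L=3.
Step 10. [col 6: X + A ≡ C (mod 10)] in column 6 we have X+A≡C with carry-in 0; given A=8, C=2 and digits 0,1,2,3,5,6,7,8,9 already taken and all letters distinct, that pins X to 4. So X=4.

Answer: A=8, B=0, C=2, D=5, L=3, M=7, P=9, R=1, W=6, X=4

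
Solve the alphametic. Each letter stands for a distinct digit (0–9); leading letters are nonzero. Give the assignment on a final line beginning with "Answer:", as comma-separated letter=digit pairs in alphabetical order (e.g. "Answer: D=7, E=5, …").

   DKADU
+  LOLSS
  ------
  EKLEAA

Step 1. [col 1: U + S ≡ A (mod 10)] A=2 is one option consistent with column 1 (U + S ≡ A (mod 10), carry-in 0) — take it, so A=2.
Step 2. [E] adding two 5-digit numbers gives at most 5+1 digits, and here it does — E is that final carry and must be 1, so E=1.
Step 3. [col 1: U + S ≡ A (mod 10)] several values work for U in column 1 (U + S ≡ A (mod 10), carry-in 0); try U=7. So U=7.
Step 4. [col 1: U + S ≡ A (mod 10)] in column 1 we have U+S≡A with carry-in 0; given U=7, A=2 and digits 1,2,7 already taken and all letters distinct, that pins S to 5, so S=5.
Step 5. [col 2: D + S ≡ A (mod 10)] in column 2 we have D+S≡A with carry-in 1; given S=5, A=2 and digits 1,2,5,7 already taken and all letters distinct, that pins D to 6. So D=6.
Step 6. [col 3: A + L ≡ E (mod 10)] from column 3 (A=2, E=1, carry-in 1, digits 1,2,5,6,7 already taken and all letters distinct): L must equal 8, so L=8.
Step 7. [col 4: K + O ≡ L (mod 10)] column 4 (K + O ≡ L (mod 10), carry-in 1) doesn't pin O yet; pick O=3 and continue, so O=3.
Step 8. [col 4: K + O ≡ L (mod 10)] column 4: given O=3, L=8, carry-in 1, and digits 1,2,3,5,6,7,8 already taken and all letters distinct, K+O≡L (mod 10) forces K=4 ⇒ K=4.

Answer: A=2, D=6, E=1, K=4, L=8, O=3, S=5, U=7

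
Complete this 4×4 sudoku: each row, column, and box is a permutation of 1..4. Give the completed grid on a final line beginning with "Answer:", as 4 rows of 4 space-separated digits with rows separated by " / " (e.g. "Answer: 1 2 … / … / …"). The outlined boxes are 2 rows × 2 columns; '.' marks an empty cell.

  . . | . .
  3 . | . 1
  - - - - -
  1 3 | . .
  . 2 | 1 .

Step 1. [r2c3∈{2,4}] row 2 places 2 nowhere but r2c3. So r2c3=2.
Step 2. [r3c3∈{4}] r3c3's peers cover all but 4, so r3c3=4.
Step 3. [r1c4∈{3,4}] in col 4, 4 fits only at r1c4, so r1c4=4.
Step 4. [r2c2∈{4}] nothing but 4 survives at r2c2. So r2c2=4.
Step 5. [r4c4∈{3}] r4c4's peers cover all but 3 ⇒ r4c4=3.
Step 6. [r1c1∈{2}] only 2 remains possible at r1c1 ⇒ r1c1=2.
Step 7. [r1c3∈{3}] r1c3 is down to just 3, so r1c3=3.
Step 8. [r1c2∈{1}] r1c2 is down to just 1, so r1c2=1.
Step 9. [r4c1∈{4}] only 4 remains possible at r4c1, so r4c1=4.
Step 10. [r3c4∈{2}] only 2 remains possible at r3c4. So r3c4=2.

Answer: 2 1 3 4 / 3 4 2 1 / 1 3 4 2 / 4 2 1 3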